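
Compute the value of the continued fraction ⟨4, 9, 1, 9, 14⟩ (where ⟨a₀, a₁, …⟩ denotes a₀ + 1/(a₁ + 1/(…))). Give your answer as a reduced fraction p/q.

5725/1396

Build up convergents one term at a time:
a_0 = 4: 4/1
a_1 = 9: 37/9
a_2 = 1: 41/10
a_3 = 9: 406/99
a_4 = 14: 5725/1396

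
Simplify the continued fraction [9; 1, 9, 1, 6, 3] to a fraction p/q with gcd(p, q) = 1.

Starting at the tail and folding back:
Start with 3.
6 + 1/(3/1) = 6 + 1/3 = 19/3
1 + 1/(19/3) = 1 + 3/19 = 22/19
9 + 1/(22/19) = 9 + 19/22 = 217/22
1 + 1/(217/22) = 1 + 22/217 = 239/217
9 + 1/(239/217) = 9 + 217/239 = 2368/239

2368/239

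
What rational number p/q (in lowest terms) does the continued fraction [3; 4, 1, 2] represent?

Collapse the nested fraction from the inside out:
Start with 2.
1 + 1/(2/1) = 1 + 1/2 = 3/2
4 + 1/(3/2) = 4 + 2/3 = 14/3
3 + 1/(14/3) = 3 + 3/14 = 45/14

45/14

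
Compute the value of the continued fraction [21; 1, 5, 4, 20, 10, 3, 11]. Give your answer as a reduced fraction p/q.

3897465/178456

Start with 11.
3 + 1/(11/1) = 3 + 1/11 = 34/11
10 + 1/(34/11) = 10 + 11/34 = 351/34
20 + 1/(351/34) = 20 + 34/351 = 7054/351
4 + 1/(7054/351) = 4 + 351/7054 = 28567/7054
5 + 1/(28567/7054) = 5 + 7054/28567 = 149889/28567
1 + 1/(149889/28567) = 1 + 28567/149889 = 178456/149889
21 + 1/(178456/149889) = 21 + 149889/178456 = 3897465/178456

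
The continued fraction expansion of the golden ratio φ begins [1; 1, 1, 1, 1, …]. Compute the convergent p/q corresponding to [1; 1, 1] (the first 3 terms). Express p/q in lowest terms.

3/2

a_0 = 1: 1/1
a_1 = 1: 2/1
a_2 = 1: 3/2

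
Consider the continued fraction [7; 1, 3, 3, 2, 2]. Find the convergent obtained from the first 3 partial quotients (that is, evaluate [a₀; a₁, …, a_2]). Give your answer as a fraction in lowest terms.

Collapse the nested fraction from the inside out:
Start with 3.
1 + 1/(3/1) = 1 + 1/3 = 4/3
7 + 1/(4/3) = 7 + 3/4 = 31/4

31/4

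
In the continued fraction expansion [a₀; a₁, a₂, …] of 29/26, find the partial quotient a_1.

29 = 1·26 + 3, so a_0 = 1
26 = 8·3 + 2, so a_1 = 8

8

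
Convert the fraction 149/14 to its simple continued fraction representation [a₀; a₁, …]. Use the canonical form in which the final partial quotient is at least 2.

[10; 1, 1, 1, 4]

149 = 10·14 + 9, so a_0 = 10
14 = 1·9 + 5, so a_1 = 1
9 = 1·5 + 4, so a_2 = 1
5 = 1·4 + 1, so a_3 = 1
4 = 4·1 + 0, so a_4 = 4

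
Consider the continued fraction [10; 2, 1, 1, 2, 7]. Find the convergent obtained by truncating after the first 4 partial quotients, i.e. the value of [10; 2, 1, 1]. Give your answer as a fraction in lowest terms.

52/5

a_0 = 10: 10/1
a_1 = 2: 21/2
a_2 = 1: 31/3
a_3 = 1: 52/5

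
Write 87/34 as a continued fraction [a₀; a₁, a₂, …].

87 = 2·34 + 19, so a_0 = 2
34 = 1·19 + 15, so a_1 = 1
19 = 1·15 + 4, so a_2 = 1
15 = 3·4 + 3, so a_3 = 3
4 = 1·3 + 1, so a_4 = 1
3 = 3·1 + 0, so a_5 = 3

[2; 1, 1, 3, 1, 3]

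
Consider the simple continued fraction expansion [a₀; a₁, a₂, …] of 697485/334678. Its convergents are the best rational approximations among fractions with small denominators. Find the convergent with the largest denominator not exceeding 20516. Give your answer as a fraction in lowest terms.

1215/583

a_0 = 2: 2/1  (≤ bound)
a_1 = 11: 23/11  (≤ bound)
a_2 = 1: 25/12  (≤ bound)
a_3 = 8: 223/107  (≤ bound)
a_4 = 1: 248/119  (≤ bound)
a_5 = 4: 1215/583  (≤ bound)
a_6 = 38: 46418/22273  (> 20516, stop)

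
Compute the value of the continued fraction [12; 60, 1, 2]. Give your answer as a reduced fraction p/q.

a_0 = 12: 12/1
a_1 = 60: 721/60
a_2 = 1: 733/61
a_3 = 2: 2187/182

2187/182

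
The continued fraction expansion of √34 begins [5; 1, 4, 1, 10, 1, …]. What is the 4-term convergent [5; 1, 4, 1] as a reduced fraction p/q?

35/6

Start with 1.
4 + 1/(1/1) = 4 + 1/1 = 5/1
1 + 1/(5/1) = 1 + 1/5 = 6/5
5 + 1/(6/5) = 5 + 5/6 = 35/6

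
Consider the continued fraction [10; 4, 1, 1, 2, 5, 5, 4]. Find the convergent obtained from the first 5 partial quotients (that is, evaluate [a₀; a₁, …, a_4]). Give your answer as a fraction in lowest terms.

235/23

a_0 = 10: 10/1
a_1 = 4: 41/4
a_2 = 1: 51/5
a_3 = 1: 92/9
a_4 = 2: 235/23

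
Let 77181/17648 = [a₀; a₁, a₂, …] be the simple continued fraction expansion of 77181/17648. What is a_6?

Repeatedly divide and take the remainder:
77181 = 4·17648 + 6589, so a_0 = 4
17648 = 2·6589 + 4470, so a_1 = 2
6589 = 1·4470 + 2119, so a_2 = 1
4470 = 2·2119 + 232, so a_3 = 2
2119 = 9·232 + 31, so a_4 = 9
232 = 7·31 + 15, so a_5 = 7
31 = 2·15 + 1, so a_6 = 2

2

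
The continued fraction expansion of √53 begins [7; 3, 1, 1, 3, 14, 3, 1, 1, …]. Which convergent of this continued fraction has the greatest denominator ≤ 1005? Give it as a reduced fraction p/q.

List convergents until the denominator exceeds the bound:
a_0 = 7: 7/1  (≤ bound)
a_1 = 3: 22/3  (≤ bound)
a_2 = 1: 29/4  (≤ bound)
a_3 = 1: 51/7  (≤ bound)
a_4 = 3: 182/25  (≤ bound)
a_5 = 14: 2599/357  (≤ bound)
a_6 = 3: 7979/1096  (> 1005, stop)

2599/357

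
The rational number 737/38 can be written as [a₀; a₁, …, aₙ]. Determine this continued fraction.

Run the Euclidean algorithm, recording each quotient:
737 = 19·38 + 15, so a_0 = 19
38 = 2·15 + 8, so a_1 = 2
15 = 1·8 + 7, so a_2 = 1
8 = 1·7 + 1, so a_3 = 1
7 = 7·1 + 0, so a_4 = 7

[19; 2, 1, 1, 7]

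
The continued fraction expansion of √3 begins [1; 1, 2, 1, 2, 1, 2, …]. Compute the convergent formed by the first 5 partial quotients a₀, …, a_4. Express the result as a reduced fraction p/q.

Use the convergent recurrence hₖ = aₖ·hₖ₋₁ + hₖ₋₂ (and likewise for the denominators kₖ):
a_0 = 1: 1/1
a_1 = 1: 2/1
a_2 = 2: 5/3
a_3 = 1: 7/4
a_4 = 2: 19/11

19/11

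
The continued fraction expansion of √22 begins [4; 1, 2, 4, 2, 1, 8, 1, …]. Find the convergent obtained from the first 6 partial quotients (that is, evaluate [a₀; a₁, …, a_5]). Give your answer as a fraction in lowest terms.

a_0 = 4: 4/1
a_1 = 1: 5/1
a_2 = 2: 14/3
a_3 = 4: 61/13
a_4 = 2: 136/29
a_5 = 1: 197/42

197/42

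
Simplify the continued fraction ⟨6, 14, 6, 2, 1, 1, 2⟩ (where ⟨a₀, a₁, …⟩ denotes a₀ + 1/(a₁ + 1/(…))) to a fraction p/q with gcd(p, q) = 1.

7133/1175

a_0 = 6: 6/1
a_1 = 14: 85/14
a_2 = 6: 516/85
a_3 = 2: 1117/184
a_4 = 1: 1633/269
a_5 = 1: 2750/453
a_6 = 2: 7133/1175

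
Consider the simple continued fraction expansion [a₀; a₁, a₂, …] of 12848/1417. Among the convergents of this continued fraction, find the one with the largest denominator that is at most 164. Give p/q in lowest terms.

List convergents until the denominator exceeds the bound:
a_0 = 9: 9/1  (≤ bound)
a_1 = 14: 127/14  (≤ bound)
a_2 = 1: 136/15  (≤ bound)
a_3 = 10: 1487/164  (≤ bound)
a_4 = 1: 1623/179  (> 164, stop)

1487/164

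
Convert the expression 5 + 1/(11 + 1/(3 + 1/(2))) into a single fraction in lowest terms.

402/79

Build up convergents one term at a time:
a_0 = 5: 5/1
a_1 = 11: 56/11
a_2 = 3: 173/34
a_3 = 2: 402/79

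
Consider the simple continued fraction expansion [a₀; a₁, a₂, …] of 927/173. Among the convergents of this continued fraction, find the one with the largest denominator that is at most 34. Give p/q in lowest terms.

75/14

List convergents until the denominator exceeds the bound:
a_0 = 5: 5/1  (≤ bound)
a_1 = 2: 11/2  (≤ bound)
a_2 = 1: 16/3  (≤ bound)
a_3 = 3: 59/11  (≤ bound)
a_4 = 1: 75/14  (≤ bound)
a_5 = 3: 284/53  (> 34, stop)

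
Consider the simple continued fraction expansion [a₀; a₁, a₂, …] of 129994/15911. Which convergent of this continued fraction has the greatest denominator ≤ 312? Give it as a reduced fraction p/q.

1201/147

a_0 = 8: 8/1  (≤ bound)
a_1 = 5: 41/5  (≤ bound)
a_2 = 1: 49/6  (≤ bound)
a_3 = 7: 384/47  (≤ bound)
a_4 = 3: 1201/147  (≤ bound)
a_5 = 15: 18399/2252  (> 312, stop)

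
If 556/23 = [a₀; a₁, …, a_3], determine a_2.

1

Apply division with remainder until the remainder is 0:
556 ÷ 23 → quotient 24, remainder 4
23 ÷ 4 → quotient 5, remainder 3
4 ÷ 3 → quotient 1, remainder 1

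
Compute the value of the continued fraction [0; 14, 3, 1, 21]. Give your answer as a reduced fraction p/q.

87/1240

Start with 21.
1 + 1/(21/1) = 1 + 1/21 = 22/21
3 + 1/(22/21) = 3 + 21/22 = 87/22
14 + 1/(87/22) = 14 + 22/87 = 1240/87
0 + 1/(1240/87) = 0 + 87/1240 = 87/1240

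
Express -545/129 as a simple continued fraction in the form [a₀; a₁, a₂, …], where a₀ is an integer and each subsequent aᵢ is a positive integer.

[-5; 1, 3, 2, 4, 3]

-545 = -5·129 + 100, so a_0 = -5
129 = 1·100 + 29, so a_1 = 1
100 = 3·29 + 13, so a_2 = 3
29 = 2·13 + 3, so a_3 = 2
13 = 4·3 + 1, so a_4 = 4
3 = 3·1 + 0, so a_5 = 3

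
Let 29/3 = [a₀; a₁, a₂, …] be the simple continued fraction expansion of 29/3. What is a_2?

2

Run the Euclidean algorithm, recording each quotient:
⌊29/3⌋ = 9, remainder 2
⌊3/2⌋ = 1, remainder 1
⌊2/1⌋ = 2, remainder 0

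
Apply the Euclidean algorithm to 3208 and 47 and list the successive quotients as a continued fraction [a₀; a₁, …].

[68; 3, 1, 11]

3208 ÷ 47 → quotient 68, remainder 12
47 ÷ 12 → quotient 3, remainder 11
12 ÷ 11 → quotient 1, remainder 1
11 ÷ 1 → quotient 11, remainder 0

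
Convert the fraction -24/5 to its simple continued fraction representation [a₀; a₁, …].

Apply division with remainder until the remainder is 0:
⌊-24/5⌋ = -5, remainder 1
⌊5/1⌋ = 5, remainder 0

[-5; 5]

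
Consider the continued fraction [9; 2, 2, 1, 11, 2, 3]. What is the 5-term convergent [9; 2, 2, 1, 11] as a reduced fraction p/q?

Start with 11.
1 + 1/(11/1) = 1 + 1/11 = 12/11
2 + 1/(12/11) = 2 + 11/12 = 35/12
2 + 1/(35/12) = 2 + 12/35 = 82/35
9 + 1/(82/35) = 9 + 35/82 = 773/82

773/82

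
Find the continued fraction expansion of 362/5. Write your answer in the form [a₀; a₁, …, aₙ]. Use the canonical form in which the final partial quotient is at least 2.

362 ÷ 5 → quotient 72, remainder 2
5 ÷ 2 → quotient 2, remainder 1
2 ÷ 1 → quotient 2, remainder 0

[72; 2, 2]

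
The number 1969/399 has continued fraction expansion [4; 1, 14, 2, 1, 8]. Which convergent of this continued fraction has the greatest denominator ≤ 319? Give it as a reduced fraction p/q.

a_0 = 4: 4/1  (≤ bound)
a_1 = 1: 5/1  (≤ bound)
a_2 = 14: 74/15  (≤ bound)
a_3 = 2: 153/31  (≤ bound)
a_4 = 1: 227/46  (≤ bound)
a_5 = 8: 1969/399  (> 319, stop)

227/46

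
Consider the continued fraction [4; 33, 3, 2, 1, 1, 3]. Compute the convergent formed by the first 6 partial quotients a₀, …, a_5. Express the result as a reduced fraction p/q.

Start with 1.
1 + 1/(1/1) = 1 + 1/1 = 2/1
2 + 1/(2/1) = 2 + 1/2 = 5/2
3 + 1/(5/2) = 3 + 2/5 = 17/5
33 + 1/(17/5) = 33 + 5/17 = 566/17
4 + 1/(566/17) = 4 + 17/566 = 2281/566

2281/566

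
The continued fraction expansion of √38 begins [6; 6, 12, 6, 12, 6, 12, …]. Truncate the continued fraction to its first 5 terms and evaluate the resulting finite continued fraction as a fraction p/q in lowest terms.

33294/5401

a_0 = 6: 6/1
a_1 = 6: 37/6
a_2 = 12: 450/73
a_3 = 6: 2737/444
a_4 = 12: 33294/5401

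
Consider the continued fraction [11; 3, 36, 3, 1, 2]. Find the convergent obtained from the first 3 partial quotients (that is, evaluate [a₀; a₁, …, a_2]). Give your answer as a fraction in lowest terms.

1235/109

Use the convergent recurrence hₖ = aₖ·hₖ₋₁ + hₖ₋₂ (and likewise for the denominators kₖ):
a_0 = 11: 11/1
a_1 = 3: 34/3
a_2 = 36: 1235/109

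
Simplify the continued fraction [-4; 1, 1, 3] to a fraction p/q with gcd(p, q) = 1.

Start with 3.
1 + 1/(3/1) = 1 + 1/3 = 4/3
1 + 1/(4/3) = 1 + 3/4 = 7/4
-4 + 1/(7/4) = -4 + 4/7 = -24/7

-24/7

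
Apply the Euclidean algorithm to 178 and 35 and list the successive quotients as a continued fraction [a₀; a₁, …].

Repeatedly divide and take the remainder:
178 = 5·35 + 3, so a_0 = 5
35 = 11·3 + 2, so a_1 = 11
3 = 1·2 + 1, so a_2 = 1
2 = 2·1 + 0, so a_3 = 2

[5; 11, 1, 2]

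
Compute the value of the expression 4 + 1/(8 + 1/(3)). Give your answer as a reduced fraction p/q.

Start with 3.
8 + 1/(3/1) = 8 + 1/3 = 25/3
4 + 1/(25/3) = 4 + 3/25 = 103/25

103/25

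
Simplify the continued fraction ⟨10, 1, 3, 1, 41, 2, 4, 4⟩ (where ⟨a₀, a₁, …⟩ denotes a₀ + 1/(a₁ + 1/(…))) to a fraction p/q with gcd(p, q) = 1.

86684/8027

Start with 4.
4 + 1/(4/1) = 4 + 1/4 = 17/4
2 + 1/(17/4) = 2 + 4/17 = 38/17
41 + 1/(38/17) = 41 + 17/38 = 1575/38
1 + 1/(1575/38) = 1 + 38/1575 = 1613/1575
3 + 1/(1613/1575) = 3 + 1575/1613 = 6414/1613
1 + 1/(6414/1613) = 1 + 1613/6414 = 8027/6414
10 + 1/(8027/6414) = 10 + 6414/8027 = 86684/8027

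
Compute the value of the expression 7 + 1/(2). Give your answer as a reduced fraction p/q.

Collapse the nested fraction from the inside out:
Start with 2.
7 + 1/(2/1) = 7 + 1/2 = 15/2

15/2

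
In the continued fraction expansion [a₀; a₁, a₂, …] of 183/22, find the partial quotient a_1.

Repeatedly divide and take the remainder:
⌊183/22⌋ = 8, remainder 7
⌊22/7⌋ = 3, remainder 1

3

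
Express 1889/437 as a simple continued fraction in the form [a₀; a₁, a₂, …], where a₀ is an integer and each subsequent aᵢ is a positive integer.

[4; 3, 10, 14]

1889 = 4·437 + 141, so a_0 = 4
437 = 3·141 + 14, so a_1 = 3
141 = 10·14 + 1, so a_2 = 10
14 = 14·1 + 0, so a_3 = 14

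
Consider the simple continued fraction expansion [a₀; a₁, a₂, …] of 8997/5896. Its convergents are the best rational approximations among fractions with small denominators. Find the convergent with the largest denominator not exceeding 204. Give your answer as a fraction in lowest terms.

a_0 = 1: 1/1  (≤ bound)
a_1 = 1: 2/1  (≤ bound)
a_2 = 1: 3/2  (≤ bound)
a_3 = 9: 29/19  (≤ bound)
a_4 = 7: 206/135  (≤ bound)
a_5 = 2: 441/289  (> 204, stop)

206/135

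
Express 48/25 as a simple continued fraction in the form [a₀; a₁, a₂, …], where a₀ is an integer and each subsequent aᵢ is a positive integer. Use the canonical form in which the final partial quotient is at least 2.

[1; 1, 11, 2]

Apply division with remainder until the remainder is 0:
⌊48/25⌋ = 1, remainder 23
⌊25/23⌋ = 1, remainder 2
⌊23/2⌋ = 11, remainder 1
⌊2/1⌋ = 2, remainder 0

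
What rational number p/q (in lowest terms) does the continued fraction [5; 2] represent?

a_0 = 5: 5/1
a_1 = 2: 11/2

11/2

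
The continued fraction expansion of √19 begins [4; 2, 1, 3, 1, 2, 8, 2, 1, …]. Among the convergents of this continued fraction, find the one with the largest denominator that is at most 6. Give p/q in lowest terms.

13/3

a_0 = 4: 4/1  (≤ bound)
a_1 = 2: 9/2  (≤ bound)
a_2 = 1: 13/3  (≤ bound)
a_3 = 3: 48/11  (> 6, stop)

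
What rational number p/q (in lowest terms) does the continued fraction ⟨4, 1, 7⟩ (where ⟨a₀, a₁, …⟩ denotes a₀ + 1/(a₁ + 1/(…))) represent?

39/8

a_0 = 4: 4/1
a_1 = 1: 5/1
a_2 = 7: 39/8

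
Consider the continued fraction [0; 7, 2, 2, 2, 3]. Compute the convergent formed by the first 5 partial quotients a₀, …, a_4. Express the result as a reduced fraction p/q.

a_0 = 0: 0/1
a_1 = 7: 1/7
a_2 = 2: 2/15
a_3 = 2: 5/37
a_4 = 2: 12/89

12/89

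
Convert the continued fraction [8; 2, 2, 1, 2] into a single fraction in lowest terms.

Starting at the tail and folding back:
Start with 2.
1 + 1/(2/1) = 1 + 1/2 = 3/2
2 + 1/(3/2) = 2 + 2/3 = 8/3
2 + 1/(8/3) = 2 + 3/8 = 19/8
8 + 1/(19/8) = 8 + 8/19 = 160/19

160/19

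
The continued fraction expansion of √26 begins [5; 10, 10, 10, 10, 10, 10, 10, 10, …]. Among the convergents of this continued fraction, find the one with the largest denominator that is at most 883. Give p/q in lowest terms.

515/101

List convergents until the denominator exceeds the bound:
a_0 = 5: 5/1  (≤ bound)
a_1 = 10: 51/10  (≤ bound)
a_2 = 10: 515/101  (≤ bound)
a_3 = 10: 5201/1020  (> 883, stop)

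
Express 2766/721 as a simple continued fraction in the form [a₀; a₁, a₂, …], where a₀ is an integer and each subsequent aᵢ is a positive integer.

[3; 1, 5, 9, 13]

2766 ÷ 721 → quotient 3, remainder 603
721 ÷ 603 → quotient 1, remainder 118
603 ÷ 118 → quotient 5, remainder 13
118 ÷ 13 → quotient 9, remainder 1
13 ÷ 1 → quotient 13, remainder 0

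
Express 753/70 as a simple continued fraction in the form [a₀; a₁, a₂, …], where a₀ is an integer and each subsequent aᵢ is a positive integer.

Run the Euclidean algorithm, recording each quotient:
753 = 10·70 + 53, so a_0 = 10
70 = 1·53 + 17, so a_1 = 1
53 = 3·17 + 2, so a_2 = 3
17 = 8·2 + 1, so a_3 = 8
2 = 2·1 + 0, so a_4 = 2

[10; 1, 3, 8, 2]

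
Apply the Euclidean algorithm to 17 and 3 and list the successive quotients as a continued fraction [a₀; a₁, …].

Run the Euclidean algorithm, recording each quotient:
⌊17/3⌋ = 5, remainder 2
⌊3/2⌋ = 1, remainder 1
⌊2/1⌋ = 2, remainder 0

[5; 1, 2]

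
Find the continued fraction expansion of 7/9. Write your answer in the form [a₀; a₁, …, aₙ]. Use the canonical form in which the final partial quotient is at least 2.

[0; 1, 3, 2]

Apply division with remainder until the remainder is 0:
⌊7/9⌋ = 0, remainder 7
⌊9/7⌋ = 1, remainder 2
⌊7/2⌋ = 3, remainder 1
⌊2/1⌋ = 2, remainder 0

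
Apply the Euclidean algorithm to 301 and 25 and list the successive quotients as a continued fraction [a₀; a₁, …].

[12; 25]

Repeatedly divide and take the remainder:
301 = 12·25 + 1, so a_0 = 12
25 = 25·1 + 0, so a_1 = 25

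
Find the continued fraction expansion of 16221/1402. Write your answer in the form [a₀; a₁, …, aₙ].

Apply division with remainder until the remainder is 0:
16221 = 11·1402 + 799, so a_0 = 11
1402 = 1·799 + 603, so a_1 = 1
799 = 1·603 + 196, so a_2 = 1
603 = 3·196 + 15, so a_3 = 3
196 = 13·15 + 1, so a_4 = 13
15 = 15·1 + 0, so a_5 = 15

[11; 1, 1, 3, 13, 15]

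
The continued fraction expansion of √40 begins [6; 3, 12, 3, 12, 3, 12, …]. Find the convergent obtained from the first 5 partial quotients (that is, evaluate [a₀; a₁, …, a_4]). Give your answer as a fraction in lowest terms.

8886/1405

Collapse the nested fraction from the inside out:
Start with 12.
3 + 1/(12/1) = 3 + 1/12 = 37/12
12 + 1/(37/12) = 12 + 12/37 = 456/37
3 + 1/(456/37) = 3 + 37/456 = 1405/456
6 + 1/(1405/456) = 6 + 456/1405 = 8886/1405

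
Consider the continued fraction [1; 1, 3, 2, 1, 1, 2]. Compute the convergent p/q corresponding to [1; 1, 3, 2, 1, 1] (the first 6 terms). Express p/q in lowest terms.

39/22

Starting at the tail and folding back:
Start with 1.
1 + 1/(1/1) = 1 + 1/1 = 2/1
2 + 1/(2/1) = 2 + 1/2 = 5/2
3 + 1/(5/2) = 3 + 2/5 = 17/5
1 + 1/(17/5) = 1 + 5/17 = 22/17
1 + 1/(22/17) = 1 + 17/22 = 39/22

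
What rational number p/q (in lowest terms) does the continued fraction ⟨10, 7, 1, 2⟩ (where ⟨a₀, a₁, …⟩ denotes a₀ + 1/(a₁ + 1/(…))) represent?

233/23

a_0 = 10: 10/1
a_1 = 7: 71/7
a_2 = 1: 81/8
a_3 = 2: 233/23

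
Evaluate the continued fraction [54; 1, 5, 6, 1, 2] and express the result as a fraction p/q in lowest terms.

a_0 = 54: 54/1
a_1 = 1: 55/1
a_2 = 5: 329/6
a_3 = 6: 2029/37
a_4 = 1: 2358/43
a_5 = 2: 6745/123

6745/123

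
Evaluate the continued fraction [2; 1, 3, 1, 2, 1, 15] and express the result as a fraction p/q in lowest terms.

834/299

a_0 = 2: 2/1
a_1 = 1: 3/1
a_2 = 3: 11/4
a_3 = 1: 14/5
a_4 = 2: 39/14
a_5 = 1: 53/19
a_6 = 15: 834/299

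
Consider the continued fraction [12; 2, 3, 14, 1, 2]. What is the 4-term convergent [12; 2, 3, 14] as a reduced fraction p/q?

1243/100

Start with 14.
3 + 1/(14/1) = 3 + 1/14 = 43/14
2 + 1/(43/14) = 2 + 14/43 = 100/43
12 + 1/(100/43) = 12 + 43/100 = 1243/100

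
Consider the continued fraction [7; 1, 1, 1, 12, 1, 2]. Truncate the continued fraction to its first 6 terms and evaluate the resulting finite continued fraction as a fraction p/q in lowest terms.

Starting at the tail and folding back:
Start with 1.
12 + 1/(1/1) = 12 + 1/1 = 13/1
1 + 1/(13/1) = 1 + 1/13 = 14/13
1 + 1/(14/13) = 1 + 13/14 = 27/14
1 + 1/(27/14) = 1 + 14/27 = 41/27
7 + 1/(41/27) = 7 + 27/41 = 314/41

314/41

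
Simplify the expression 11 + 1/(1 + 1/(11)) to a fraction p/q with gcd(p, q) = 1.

143/12

Build up convergents one term at a time:
a_0 = 11: 11/1
a_1 = 1: 12/1
a_2 = 11: 143/12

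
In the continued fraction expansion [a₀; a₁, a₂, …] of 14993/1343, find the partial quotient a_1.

6

Run the Euclidean algorithm, recording each quotient:
14993 = 11·1343 + 220, so a_0 = 11
1343 = 6·220 + 23, so a_1 = 6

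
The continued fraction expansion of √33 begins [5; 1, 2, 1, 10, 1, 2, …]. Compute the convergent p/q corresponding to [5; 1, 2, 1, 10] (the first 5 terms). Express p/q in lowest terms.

247/43

Starting at the tail and folding back:
Start with 10.
1 + 1/(10/1) = 1 + 1/10 = 11/10
2 + 1/(11/10) = 2 + 10/11 = 32/11
1 + 1/(32/11) = 1 + 11/32 = 43/32
5 + 1/(43/32) = 5 + 32/43 = 247/43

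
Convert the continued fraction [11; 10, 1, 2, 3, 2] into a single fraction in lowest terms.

Start with 2.
3 + 1/(2/1) = 3 + 1/2 = 7/2
2 + 1/(7/2) = 2 + 2/7 = 16/7
1 + 1/(16/7) = 1 + 7/16 = 23/16
10 + 1/(23/16) = 10 + 16/23 = 246/23
11 + 1/(246/23) = 11 + 23/246 = 2729/246

2729/246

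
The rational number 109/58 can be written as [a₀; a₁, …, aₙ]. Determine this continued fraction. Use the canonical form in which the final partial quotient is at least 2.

Apply division with remainder until the remainder is 0:
109 ÷ 58 → quotient 1, remainder 51
58 ÷ 51 → quotient 1, remainder 7
51 ÷ 7 → quotient 7, remainder 2
7 ÷ 2 → quotient 3, remainder 1
2 ÷ 1 → quotient 2, remainder 0

[1; 1, 7, 3, 2]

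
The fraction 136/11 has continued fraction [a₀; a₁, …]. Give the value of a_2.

1

Repeatedly divide and take the remainder:
136 ÷ 11 → quotient 12, remainder 4
11 ÷ 4 → quotient 2, remainder 3
4 ÷ 3 → quotient 1, remainder 1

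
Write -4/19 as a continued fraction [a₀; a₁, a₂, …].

[-1; 1, 3, 1, 3]

Repeatedly divide and take the remainder:
⌊-4/19⌋ = -1, remainder 15
⌊19/15⌋ = 1, remainder 4
⌊15/4⌋ = 3, remainder 3
⌊4/3⌋ = 1, remainder 1
⌊3/1⌋ = 3, remainder 0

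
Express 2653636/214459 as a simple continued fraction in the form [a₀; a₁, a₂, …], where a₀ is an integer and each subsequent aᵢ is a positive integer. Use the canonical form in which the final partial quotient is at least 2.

Repeatedly divide and take the remainder:
⌊2653636/214459⌋ = 12, remainder 80128
⌊214459/80128⌋ = 2, remainder 54203
⌊80128/54203⌋ = 1, remainder 25925
⌊54203/25925⌋ = 2, remainder 2353
⌊25925/2353⌋ = 11, remainder 42
⌊2353/42⌋ = 56, remainder 1
⌊42/1⌋ = 42, remainder 0

[12; 2, 1, 2, 11, 56, 42]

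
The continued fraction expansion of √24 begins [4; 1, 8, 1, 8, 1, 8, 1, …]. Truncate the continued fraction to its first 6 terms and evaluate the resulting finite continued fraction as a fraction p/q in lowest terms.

a_0 = 4: 4/1
a_1 = 1: 5/1
a_2 = 8: 44/9
a_3 = 1: 49/10
a_4 = 8: 436/89
a_5 = 1: 485/99

485/99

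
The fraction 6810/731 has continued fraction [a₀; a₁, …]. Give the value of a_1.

3

Apply division with remainder until the remainder is 0:
6810 ÷ 731 → quotient 9, remainder 231
731 ÷ 231 → quotient 3, remainder 38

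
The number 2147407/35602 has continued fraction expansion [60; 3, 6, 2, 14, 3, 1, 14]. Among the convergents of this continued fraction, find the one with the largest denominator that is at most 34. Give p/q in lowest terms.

1146/19

a_0 = 60: 60/1  (≤ bound)
a_1 = 3: 181/3  (≤ bound)
a_2 = 6: 1146/19  (≤ bound)
a_3 = 2: 2473/41  (> 34, stop)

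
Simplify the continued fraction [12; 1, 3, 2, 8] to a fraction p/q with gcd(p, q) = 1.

971/76

Use the convergent recurrence hₖ = aₖ·hₖ₋₁ + hₖ₋₂ (and likewise for the denominators kₖ):
a_0 = 12: 12/1
a_1 = 1: 13/1
a_2 = 3: 51/4
a_3 = 2: 115/9
a_4 = 8: 971/76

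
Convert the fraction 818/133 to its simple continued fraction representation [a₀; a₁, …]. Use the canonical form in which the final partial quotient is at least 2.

[6; 6, 1, 1, 1, 6]

818 = 6·133 + 20, so a_0 = 6
133 = 6·20 + 13, so a_1 = 6
20 = 1·13 + 7, so a_2 = 1
13 = 1·7 + 6, so a_3 = 1
7 = 1·6 + 1, so a_4 = 1
6 = 6·1 + 0, so a_5 = 6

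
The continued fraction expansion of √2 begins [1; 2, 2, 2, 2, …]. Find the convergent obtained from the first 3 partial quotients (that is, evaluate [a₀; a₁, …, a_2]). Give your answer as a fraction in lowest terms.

Start with 2.
2 + 1/(2/1) = 2 + 1/2 = 5/2
1 + 1/(5/2) = 1 + 2/5 = 7/5

7/5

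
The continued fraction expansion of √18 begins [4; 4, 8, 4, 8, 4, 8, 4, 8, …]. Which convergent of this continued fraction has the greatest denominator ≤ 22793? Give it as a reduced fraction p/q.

List convergents until the denominator exceeds the bound:
a_0 = 4: 4/1  (≤ bound)
a_1 = 4: 17/4  (≤ bound)
a_2 = 8: 140/33  (≤ bound)
a_3 = 4: 577/136  (≤ bound)
a_4 = 8: 4756/1121  (≤ bound)
a_5 = 4: 19601/4620  (≤ bound)
a_6 = 8: 161564/38081  (> 22793, stop)

19601/4620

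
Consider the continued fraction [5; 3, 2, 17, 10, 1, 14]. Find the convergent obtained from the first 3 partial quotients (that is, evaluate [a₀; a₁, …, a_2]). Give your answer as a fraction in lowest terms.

a_0 = 5: 5/1
a_1 = 3: 16/3
a_2 = 2: 37/7

37/7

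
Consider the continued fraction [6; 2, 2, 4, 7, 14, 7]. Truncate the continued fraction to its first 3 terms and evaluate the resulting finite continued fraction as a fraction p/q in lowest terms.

Use the convergent recurrence hₖ = aₖ·hₖ₋₁ + hₖ₋₂ (and likewise for the denominators kₖ):
a_0 = 6: 6/1
a_1 = 2: 13/2
a_2 = 2: 32/5

32/5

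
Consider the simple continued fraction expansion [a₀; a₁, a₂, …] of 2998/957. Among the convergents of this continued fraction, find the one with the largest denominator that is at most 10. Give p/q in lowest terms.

a_0 = 3: 3/1  (≤ bound)
a_1 = 7: 22/7  (≤ bound)
a_2 = 1: 25/8  (≤ bound)
a_3 = 1: 47/15  (> 10, stop)

25/8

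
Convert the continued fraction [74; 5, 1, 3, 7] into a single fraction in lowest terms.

12387/167

Work from the innermost term outward:
Start with 7.
3 + 1/(7/1) = 3 + 1/7 = 22/7
1 + 1/(22/7) = 1 + 7/22 = 29/22
5 + 1/(29/22) = 5 + 22/29 = 167/29
74 + 1/(167/29) = 74 + 29/167 = 12387/167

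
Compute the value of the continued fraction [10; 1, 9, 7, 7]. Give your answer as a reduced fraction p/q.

5527/507

Starting at the tail and folding back:
Start with 7.
7 + 1/(7/1) = 7 + 1/7 = 50/7
9 + 1/(50/7) = 9 + 7/50 = 457/50
1 + 1/(457/50) = 1 + 50/457 = 507/457
10 + 1/(507/457) = 10 + 457/507 = 5527/507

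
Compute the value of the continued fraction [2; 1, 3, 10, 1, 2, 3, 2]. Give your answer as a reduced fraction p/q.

2775/1007

a_0 = 2: 2/1
a_1 = 1: 3/1
a_2 = 3: 11/4
a_3 = 10: 113/41
a_4 = 1: 124/45
a_5 = 2: 361/131
a_6 = 3: 1207/438
a_7 = 2: 2775/1007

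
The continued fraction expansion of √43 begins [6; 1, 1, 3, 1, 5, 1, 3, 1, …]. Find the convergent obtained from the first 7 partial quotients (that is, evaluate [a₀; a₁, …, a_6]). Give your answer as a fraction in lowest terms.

a_0 = 6: 6/1
a_1 = 1: 7/1
a_2 = 1: 13/2
a_3 = 3: 46/7
a_4 = 1: 59/9
a_5 = 5: 341/52
a_6 = 1: 400/61

400/61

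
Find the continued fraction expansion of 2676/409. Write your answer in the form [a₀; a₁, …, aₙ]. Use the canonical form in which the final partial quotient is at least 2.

Apply division with remainder until the remainder is 0:
⌊2676/409⌋ = 6, remainder 222
⌊409/222⌋ = 1, remainder 187
⌊222/187⌋ = 1, remainder 35
⌊187/35⌋ = 5, remainder 12
⌊35/12⌋ = 2, remainder 11
⌊12/11⌋ = 1, remainder 1
⌊11/1⌋ = 11, remainder 0

[6; 1, 1, 5, 2, 1, 11]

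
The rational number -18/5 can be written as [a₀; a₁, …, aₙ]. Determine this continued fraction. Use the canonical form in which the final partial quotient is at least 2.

[-4; 2, 2]

-18 = -4·5 + 2, so a_0 = -4
5 = 2·2 + 1, so a_1 = 2
2 = 2·1 + 0, so a_2 = 2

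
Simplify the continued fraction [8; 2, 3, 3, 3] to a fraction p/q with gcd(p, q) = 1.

Start with 3.
3 + 1/(3/1) = 3 + 1/3 = 10/3
3 + 1/(10/3) = 3 + 3/10 = 33/10
2 + 1/(33/10) = 2 + 10/33 = 76/33
8 + 1/(76/33) = 8 + 33/76 = 641/76

641/76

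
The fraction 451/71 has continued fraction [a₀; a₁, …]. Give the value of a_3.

5

⌊451/71⌋ = 6, remainder 25
⌊71/25⌋ = 2, remainder 21
⌊25/21⌋ = 1, remainder 4
⌊21/4⌋ = 5, remainder 1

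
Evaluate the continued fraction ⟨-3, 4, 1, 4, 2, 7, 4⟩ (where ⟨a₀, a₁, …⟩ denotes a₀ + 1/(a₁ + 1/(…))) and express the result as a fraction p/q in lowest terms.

Start with 4.
7 + 1/(4/1) = 7 + 1/4 = 29/4
2 + 1/(29/4) = 2 + 4/29 = 62/29
4 + 1/(62/29) = 4 + 29/62 = 277/62
1 + 1/(277/62) = 1 + 62/277 = 339/277
4 + 1/(339/277) = 4 + 277/339 = 1633/339
-3 + 1/(1633/339) = -3 + 339/1633 = -4560/1633

-4560/1633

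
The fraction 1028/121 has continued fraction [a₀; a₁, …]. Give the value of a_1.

2

Repeatedly divide and take the remainder:
1028 ÷ 121 → quotient 8, remainder 60
121 ÷ 60 → quotient 2, remainder 1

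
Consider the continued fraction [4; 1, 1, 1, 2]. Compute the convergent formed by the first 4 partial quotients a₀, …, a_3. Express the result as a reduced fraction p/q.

Use the convergent recurrence hₖ = aₖ·hₖ₋₁ + hₖ₋₂ (and likewise for the denominators kₖ):
a_0 = 4: 4/1
a_1 = 1: 5/1
a_2 = 1: 9/2
a_3 = 1: 14/3

14/3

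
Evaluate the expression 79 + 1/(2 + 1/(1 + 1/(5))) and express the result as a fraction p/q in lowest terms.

Start with 5.
1 + 1/(5/1) = 1 + 1/5 = 6/5
2 + 1/(6/5) = 2 + 5/6 = 17/6
79 + 1/(17/6) = 79 + 6/17 = 1349/17

1349/17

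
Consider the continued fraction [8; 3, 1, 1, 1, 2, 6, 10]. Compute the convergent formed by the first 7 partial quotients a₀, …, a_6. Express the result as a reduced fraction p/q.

1531/185

a_0 = 8: 8/1
a_1 = 3: 25/3
a_2 = 1: 33/4
a_3 = 1: 58/7
a_4 = 1: 91/11
a_5 = 2: 240/29
a_6 = 6: 1531/185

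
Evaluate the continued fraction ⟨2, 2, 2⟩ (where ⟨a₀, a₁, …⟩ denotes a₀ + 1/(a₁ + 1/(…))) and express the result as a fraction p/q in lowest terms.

12/5

Use the convergent recurrence hₖ = aₖ·hₖ₋₁ + hₖ₋₂ (and likewise for the denominators kₖ):
a_0 = 2: 2/1
a_1 = 2: 5/2
a_2 = 2: 12/5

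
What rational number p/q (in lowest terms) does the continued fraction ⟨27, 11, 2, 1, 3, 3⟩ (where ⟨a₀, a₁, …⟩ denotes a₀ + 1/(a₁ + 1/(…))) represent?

Starting at the tail and folding back:
Start with 3.
3 + 1/(3/1) = 3 + 1/3 = 10/3
1 + 1/(10/3) = 1 + 3/10 = 13/10
2 + 1/(13/10) = 2 + 10/13 = 36/13
11 + 1/(36/13) = 11 + 13/36 = 409/36
27 + 1/(409/36) = 27 + 36/409 = 11079/409

11079/409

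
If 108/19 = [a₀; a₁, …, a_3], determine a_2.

108 = 5·19 + 13, so a_0 = 5
19 = 1·13 + 6, so a_1 = 1
13 = 2·6 + 1, so a_2 = 2

2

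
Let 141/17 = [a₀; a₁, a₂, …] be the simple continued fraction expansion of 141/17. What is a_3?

⌊141/17⌋ = 8, remainder 5
⌊17/5⌋ = 3, remainder 2
⌊5/2⌋ = 2, remainder 1
⌊2/1⌋ = 2, remainder 0

2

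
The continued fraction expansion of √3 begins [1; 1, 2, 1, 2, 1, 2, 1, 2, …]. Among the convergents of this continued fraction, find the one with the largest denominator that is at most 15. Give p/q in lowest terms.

a_0 = 1: 1/1  (≤ bound)
a_1 = 1: 2/1  (≤ bound)
a_2 = 2: 5/3  (≤ bound)
a_3 = 1: 7/4  (≤ bound)
a_4 = 2: 19/11  (≤ bound)
a_5 = 1: 26/15  (≤ bound)
a_6 = 2: 71/41  (> 15, stop)

26/15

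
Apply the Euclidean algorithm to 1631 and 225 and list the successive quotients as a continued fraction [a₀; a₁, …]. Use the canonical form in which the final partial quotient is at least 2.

[7; 4, 56]

⌊1631/225⌋ = 7, remainder 56
⌊225/56⌋ = 4, remainder 1
⌊56/1⌋ = 56, remainder 0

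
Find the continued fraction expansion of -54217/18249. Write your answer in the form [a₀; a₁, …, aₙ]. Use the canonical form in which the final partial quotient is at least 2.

[-3; 34, 2, 3, 5, 1, 1, 6]

Run the Euclidean algorithm, recording each quotient:
-54217 ÷ 18249 → quotient -3, remainder 530
18249 ÷ 530 → quotient 34, remainder 229
530 ÷ 229 → quotient 2, remainder 72
229 ÷ 72 → quotient 3, remainder 13
72 ÷ 13 → quotient 5, remainder 7
13 ÷ 7 → quotient 1, remainder 6
7 ÷ 6 → quotient 1, remainder 1
6 ÷ 1 → quotient 6, remainder 0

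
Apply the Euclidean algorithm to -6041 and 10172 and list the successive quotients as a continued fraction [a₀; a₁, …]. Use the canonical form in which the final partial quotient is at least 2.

Apply division with remainder until the remainder is 0:
-6041 = -1·10172 + 4131, so a_0 = -1
10172 = 2·4131 + 1910, so a_1 = 2
4131 = 2·1910 + 311, so a_2 = 2
1910 = 6·311 + 44, so a_3 = 6
311 = 7·44 + 3, so a_4 = 7
44 = 14·3 + 2, so a_5 = 14
3 = 1·2 + 1, so a_6 = 1
2 = 2·1 + 0, so a_7 = 2

[-1; 2, 2, 6, 7, 14, 1, 2]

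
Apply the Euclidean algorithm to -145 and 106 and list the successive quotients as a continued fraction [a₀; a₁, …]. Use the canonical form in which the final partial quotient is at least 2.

Repeatedly divide and take the remainder:
⌊-145/106⌋ = -2, remainder 67
⌊106/67⌋ = 1, remainder 39
⌊67/39⌋ = 1, remainder 28
⌊39/28⌋ = 1, remainder 11
⌊28/11⌋ = 2, remainder 6
⌊11/6⌋ = 1, remainder 5
⌊6/5⌋ = 1, remainder 1
⌊5/1⌋ = 5, remainder 0

[-2; 1, 1, 1, 2, 1, 1, 5]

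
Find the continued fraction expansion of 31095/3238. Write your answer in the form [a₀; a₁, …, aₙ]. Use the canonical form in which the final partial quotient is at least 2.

[9; 1, 1, 1, 1, 12, 10, 5]

31095 ÷ 3238 → quotient 9, remainder 1953
3238 ÷ 1953 → quotient 1, remainder 1285
1953 ÷ 1285 → quotient 1, remainder 668
1285 ÷ 668 → quotient 1, remainder 617
668 ÷ 617 → quotient 1, remainder 51
617 ÷ 51 → quotient 12, remainder 5
51 ÷ 5 → quotient 10, remainder 1
5 ÷ 1 → quotient 5, remainder 0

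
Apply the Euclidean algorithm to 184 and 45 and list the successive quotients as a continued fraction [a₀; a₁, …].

Run the Euclidean algorithm, recording each quotient:
⌊184/45⌋ = 4, remainder 4
⌊45/4⌋ = 11, remainder 1
⌊4/1⌋ = 4, remainder 0

[4; 11, 4]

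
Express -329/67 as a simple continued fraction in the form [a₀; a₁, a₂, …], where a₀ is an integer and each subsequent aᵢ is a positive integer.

[-5; 11, 6]

-329 ÷ 67 → quotient -5, remainder 6
67 ÷ 6 → quotient 11, remainder 1
6 ÷ 1 → quotient 6, remainder 0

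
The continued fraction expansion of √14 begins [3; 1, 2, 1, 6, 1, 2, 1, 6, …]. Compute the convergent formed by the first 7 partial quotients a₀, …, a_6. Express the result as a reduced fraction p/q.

a_0 = 3: 3/1
a_1 = 1: 4/1
a_2 = 2: 11/3
a_3 = 1: 15/4
a_4 = 6: 101/27
a_5 = 1: 116/31
a_6 = 2: 333/89

333/89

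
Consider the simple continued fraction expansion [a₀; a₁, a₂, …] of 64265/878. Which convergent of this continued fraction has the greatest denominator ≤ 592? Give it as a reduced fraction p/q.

19543/267

a_0 = 73: 73/1  (≤ bound)
a_1 = 5: 366/5  (≤ bound)
a_2 = 7: 2635/36  (≤ bound)
a_3 = 2: 5636/77  (≤ bound)
a_4 = 3: 19543/267  (≤ bound)
a_5 = 3: 64265/878  (> 592, stop)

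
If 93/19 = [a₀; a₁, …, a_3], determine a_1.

93 ÷ 19 → quotient 4, remainder 17
19 ÷ 17 → quotient 1, remainder 2

1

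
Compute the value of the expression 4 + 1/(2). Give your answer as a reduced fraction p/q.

9/2

Start with 2.
4 + 1/(2/1) = 4 + 1/2 = 9/2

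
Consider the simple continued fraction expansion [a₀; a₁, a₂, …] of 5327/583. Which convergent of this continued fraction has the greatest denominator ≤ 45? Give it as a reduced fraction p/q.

List convergents until the denominator exceeds the bound:
a_0 = 9: 9/1  (≤ bound)
a_1 = 7: 64/7  (≤ bound)
a_2 = 3: 201/22  (≤ bound)
a_3 = 2: 466/51  (> 45, stop)

201/22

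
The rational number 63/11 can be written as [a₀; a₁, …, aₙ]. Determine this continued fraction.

Apply division with remainder until the remainder is 0:
63 = 5·11 + 8, so a_0 = 5
11 = 1·8 + 3, so a_1 = 1
8 = 2·3 + 2, so a_2 = 2
3 = 1·2 + 1, so a_3 = 1
2 = 2·1 + 0, so a_4 = 2

[5; 1, 2, 1, 2]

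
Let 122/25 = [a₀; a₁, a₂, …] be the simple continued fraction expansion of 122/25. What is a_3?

3

122 ÷ 25 → quotient 4, remainder 22
25 ÷ 22 → quotient 1, remainder 3
22 ÷ 3 → quotient 7, remainder 1
3 ÷ 1 → quotient 3, remainder 0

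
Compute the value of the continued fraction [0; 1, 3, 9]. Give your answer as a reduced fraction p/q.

28/37

a_0 = 0: 0/1
a_1 = 1: 1/1
a_2 = 3: 3/4
a_3 = 9: 28/37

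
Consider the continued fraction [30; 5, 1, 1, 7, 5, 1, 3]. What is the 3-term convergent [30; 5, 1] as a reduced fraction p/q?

Work from the innermost term outward:
Start with 1.
5 + 1/(1/1) = 5 + 1/1 = 6/1
30 + 1/(6/1) = 30 + 1/6 = 181/6

181/6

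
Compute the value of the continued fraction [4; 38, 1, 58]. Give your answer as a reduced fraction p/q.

9259/2300

Compute successive convergents:
a_0 = 4: 4/1
a_1 = 38: 153/38
a_2 = 1: 157/39
a_3 = 58: 9259/2300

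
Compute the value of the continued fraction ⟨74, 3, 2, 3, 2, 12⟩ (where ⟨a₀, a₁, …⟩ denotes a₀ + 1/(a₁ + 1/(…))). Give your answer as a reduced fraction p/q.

Build up convergents one term at a time:
a_0 = 74: 74/1
a_1 = 3: 223/3
a_2 = 2: 520/7
a_3 = 3: 1783/24
a_4 = 2: 4086/55
a_5 = 12: 50815/684

50815/684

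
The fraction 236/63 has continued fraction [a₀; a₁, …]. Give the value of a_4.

Run the Euclidean algorithm, recording each quotient:
236 = 3·63 + 47, so a_0 = 3
63 = 1·47 + 16, so a_1 = 1
47 = 2·16 + 15, so a_2 = 2
16 = 1·15 + 1, so a_3 = 1
15 = 15·1 + 0, so a_4 = 15

15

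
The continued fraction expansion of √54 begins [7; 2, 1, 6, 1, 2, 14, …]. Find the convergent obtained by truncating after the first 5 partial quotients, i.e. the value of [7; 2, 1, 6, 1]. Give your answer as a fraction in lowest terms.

169/23

Start with 1.
6 + 1/(1/1) = 6 + 1/1 = 7/1
1 + 1/(7/1) = 1 + 1/7 = 8/7
2 + 1/(8/7) = 2 + 7/8 = 23/8
7 + 1/(23/8) = 7 + 8/23 = 169/23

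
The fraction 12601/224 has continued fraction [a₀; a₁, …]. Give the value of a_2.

12601 ÷ 224 → quotient 56, remainder 57
224 ÷ 57 → quotient 3, remainder 53
57 ÷ 53 → quotient 1, remainder 4

1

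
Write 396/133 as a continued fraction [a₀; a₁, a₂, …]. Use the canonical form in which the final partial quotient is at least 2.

[2; 1, 43, 3]

⌊396/133⌋ = 2, remainder 130
⌊133/130⌋ = 1, remainder 3
⌊130/3⌋ = 43, remainder 1
⌊3/1⌋ = 3, remainder 0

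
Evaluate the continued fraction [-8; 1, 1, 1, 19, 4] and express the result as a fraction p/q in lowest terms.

-1754/239

Work from the innermost term outward:
Start with 4.
19 + 1/(4/1) = 19 + 1/4 = 77/4
1 + 1/(77/4) = 1 + 4/77 = 81/77
1 + 1/(81/77) = 1 + 77/81 = 158/81
1 + 1/(158/81) = 1 + 81/158 = 239/158
-8 + 1/(239/158) = -8 + 158/239 = -1754/239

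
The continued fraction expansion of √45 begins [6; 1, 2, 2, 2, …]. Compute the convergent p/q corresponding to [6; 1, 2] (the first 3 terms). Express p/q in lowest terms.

Start with 2.
1 + 1/(2/1) = 1 + 1/2 = 3/2
6 + 1/(3/2) = 6 + 2/3 = 20/3

20/3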